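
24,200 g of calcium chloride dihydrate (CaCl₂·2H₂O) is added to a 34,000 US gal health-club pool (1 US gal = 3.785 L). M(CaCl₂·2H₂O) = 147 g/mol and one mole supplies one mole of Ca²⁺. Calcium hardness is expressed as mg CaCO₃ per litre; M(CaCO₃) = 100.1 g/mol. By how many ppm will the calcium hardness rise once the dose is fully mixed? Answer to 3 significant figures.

128 ppm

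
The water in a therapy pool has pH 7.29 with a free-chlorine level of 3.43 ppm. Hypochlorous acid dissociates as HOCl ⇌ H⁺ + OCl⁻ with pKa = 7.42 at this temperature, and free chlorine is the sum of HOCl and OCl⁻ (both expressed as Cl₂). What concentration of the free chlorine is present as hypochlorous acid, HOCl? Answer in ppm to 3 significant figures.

1.97 ppm

[OCl⁻]/[HOCl] = 10^(pH − pKa) = 10^(7.29 − 7.42) = 10^-0.13 = 0.7413.
Fraction as HOCl = 1 / (1 + 0.7413) = 0.5743.
HOCl = 0.5743 × 3.43 ppm = 1.97 ppm.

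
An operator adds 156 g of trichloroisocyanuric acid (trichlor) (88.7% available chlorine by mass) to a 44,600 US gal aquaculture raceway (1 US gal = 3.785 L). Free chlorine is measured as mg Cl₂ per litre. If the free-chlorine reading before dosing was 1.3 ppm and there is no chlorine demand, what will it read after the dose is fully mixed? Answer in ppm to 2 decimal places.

Volume: 44,600 US gal × 3.785 L/gal = 168,811 L.
Available chlorine delivered: 156 g × 0.887 = 138.4 g as Cl₂.
Concentration rise: 138.4 g / 168,811 L = 0.8197 mg/L = 0.82 ppm.
Final FC: 1.3 + 0.82 = 2.12 ppm.

2.12 ppm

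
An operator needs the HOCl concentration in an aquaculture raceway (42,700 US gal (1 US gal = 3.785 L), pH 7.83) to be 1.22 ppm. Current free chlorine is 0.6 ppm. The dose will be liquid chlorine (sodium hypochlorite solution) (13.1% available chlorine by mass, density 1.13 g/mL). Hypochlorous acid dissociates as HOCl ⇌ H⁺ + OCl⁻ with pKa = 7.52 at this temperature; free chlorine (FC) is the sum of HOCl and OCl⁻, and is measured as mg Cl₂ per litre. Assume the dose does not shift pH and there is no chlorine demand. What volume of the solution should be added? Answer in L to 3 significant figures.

Volume: 42,700 US gal × 3.785 L/gal = 161,620 L.
[OCl⁻]/[HOCl] = 10^(pH − pKa) = 10^(7.83 − 7.52) = 2.042; fraction as HOCl = 1/(1 + 2.042) = 0.3288.
Free chlorine required for 1.22 ppm HOCl: 1.22 / 0.3288 = 3.711 ppm.
FC to add: 3.711 − 0.6 = 3.111 mg/L as Cl₂.
Cl₂ equivalent: 3.111 mg/L × 161,620 L = 502.8 g.
Product at 13.1% available Cl: 502.8 / 0.131 = 3838 g.
Volume: 3838 g ÷ 1.13 g/mL = 3397 mL.

3.40 L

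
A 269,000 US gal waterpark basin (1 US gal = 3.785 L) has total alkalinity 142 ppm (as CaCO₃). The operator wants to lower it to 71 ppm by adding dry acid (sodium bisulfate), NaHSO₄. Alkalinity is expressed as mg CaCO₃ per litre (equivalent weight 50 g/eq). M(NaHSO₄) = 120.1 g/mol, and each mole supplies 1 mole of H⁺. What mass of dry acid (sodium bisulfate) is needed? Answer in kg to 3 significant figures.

174 kg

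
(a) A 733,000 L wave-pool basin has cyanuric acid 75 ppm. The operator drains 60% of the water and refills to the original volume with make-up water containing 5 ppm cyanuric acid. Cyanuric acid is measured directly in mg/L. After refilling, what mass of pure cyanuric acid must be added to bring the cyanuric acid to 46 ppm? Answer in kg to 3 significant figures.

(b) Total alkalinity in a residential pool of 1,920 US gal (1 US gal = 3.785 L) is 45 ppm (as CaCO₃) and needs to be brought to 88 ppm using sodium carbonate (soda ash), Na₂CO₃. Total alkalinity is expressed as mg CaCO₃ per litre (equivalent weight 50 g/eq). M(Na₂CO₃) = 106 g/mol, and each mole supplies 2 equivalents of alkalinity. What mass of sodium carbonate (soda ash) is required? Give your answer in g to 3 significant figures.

(a) 9.53 kg; (b) 331 g

(a) After draining 60% and refilling: 75 × 0.40 + 5 × 0.60 = 33 ppm.
(a) Deficit to target: 46 − 33 = 13 mg/L.
(a) Mass: 13 mg/L × 733,000 L = 9529 g cyanuric acid.

(b) Volume: 1,920 US gal × 3.785 L/gal = 7,267 L.
(b) Alkalinity to add: (88 − 45) = 43 mg/L as CaCO₃ × 7,267 L = 312.5 g as CaCO₃.
(b) Equivalents: 312.5 g ÷ 50 g/eq = 6.25 eq.
(b) Each mole of Na₂CO₃ supplies 2 eq, so 6.25 / 2 = 3.125 mol.
(b) Mass: 3.125 mol × 106 g/mol = 331.2 g.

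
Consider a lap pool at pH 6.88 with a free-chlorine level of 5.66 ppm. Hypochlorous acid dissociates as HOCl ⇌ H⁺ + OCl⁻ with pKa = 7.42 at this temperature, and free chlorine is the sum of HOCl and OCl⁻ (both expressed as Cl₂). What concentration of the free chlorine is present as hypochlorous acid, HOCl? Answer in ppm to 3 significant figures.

4.39 ppm

[OCl⁻]/[HOCl] = 10^(pH − pKa) = 10^(6.88 − 7.42) = 10^-0.54 = 0.2884.
Fraction as HOCl = 1 / (1 + 0.2884) = 0.7762.
HOCl = 0.7762 × 5.66 ppm = 4.393 ppm.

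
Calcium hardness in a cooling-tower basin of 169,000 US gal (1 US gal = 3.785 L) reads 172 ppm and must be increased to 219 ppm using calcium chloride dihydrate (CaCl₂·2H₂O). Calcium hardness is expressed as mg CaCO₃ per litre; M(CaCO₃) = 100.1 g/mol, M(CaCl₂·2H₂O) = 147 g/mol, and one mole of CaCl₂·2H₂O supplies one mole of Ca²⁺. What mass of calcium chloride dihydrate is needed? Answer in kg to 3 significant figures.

Volume: 169,000 US gal × 3.785 L/gal = 639,665 L.
Hardness to add: (219 − 172) = 47 mg/L as CaCO₃ × 639,665 L = 30,060 g as CaCO₃.
Moles of Ca²⁺ (1 mol Ca²⁺ ≡ 1 mol CaCO₃): 30,060 / 100.1 g/mol = 300.3 mol.
Mass of CaCl₂·2H₂O: 300.3 × 147 = 44,150 g.

44.2 kg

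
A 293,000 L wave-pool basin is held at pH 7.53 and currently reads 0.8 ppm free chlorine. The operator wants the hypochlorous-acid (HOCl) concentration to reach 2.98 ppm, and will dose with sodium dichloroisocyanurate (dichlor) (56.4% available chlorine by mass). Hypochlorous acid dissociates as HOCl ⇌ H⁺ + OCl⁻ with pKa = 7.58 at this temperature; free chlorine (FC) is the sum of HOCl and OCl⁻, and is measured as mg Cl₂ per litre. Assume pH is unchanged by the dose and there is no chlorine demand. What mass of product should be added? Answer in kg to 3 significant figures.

2.51 kg

[OCl⁻]/[HOCl] = 10^(pH − pKa) = 10^(7.53 − 7.58) = 0.8913; fraction as HOCl = 1/(1 + 0.8913) = 0.5288.
Free chlorine required for 2.98 ppm HOCl: 2.98 / 0.5288 = 5.636 ppm.
FC to add: 5.636 − 0.8 = 4.836 mg/L as Cl₂.
Cl₂ equivalent: 4.836 mg/L × 293,000 L = 1417 g.
Product at 56.4% available Cl: 1417 / 0.564 = 2512 g.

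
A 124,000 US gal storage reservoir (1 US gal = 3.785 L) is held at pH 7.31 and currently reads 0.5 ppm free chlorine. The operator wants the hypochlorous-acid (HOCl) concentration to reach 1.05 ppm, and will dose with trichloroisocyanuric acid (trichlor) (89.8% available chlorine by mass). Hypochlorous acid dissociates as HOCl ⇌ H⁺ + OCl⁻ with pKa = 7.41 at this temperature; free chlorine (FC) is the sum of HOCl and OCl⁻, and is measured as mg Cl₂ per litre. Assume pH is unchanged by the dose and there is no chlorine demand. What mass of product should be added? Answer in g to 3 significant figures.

723 g

Volume: 124,000 US gal × 3.785 L/gal = 469,340 L.
[OCl⁻]/[HOCl] = 10^(pH − pKa) = 10^(7.31 − 7.41) = 0.7943; fraction as HOCl = 1/(1 + 0.7943) = 0.5573.
Free chlorine required for 1.05 ppm HOCl: 1.05 / 0.5573 = 1.884 ppm.
FC to add: 1.884 − 0.5 = 1.384 mg/L as Cl₂.
Cl₂ equivalent: 1.384 mg/L × 469,340 L = 649.6 g.
Product at 89.8% available Cl: 649.6 / 0.898 = 723.4 g.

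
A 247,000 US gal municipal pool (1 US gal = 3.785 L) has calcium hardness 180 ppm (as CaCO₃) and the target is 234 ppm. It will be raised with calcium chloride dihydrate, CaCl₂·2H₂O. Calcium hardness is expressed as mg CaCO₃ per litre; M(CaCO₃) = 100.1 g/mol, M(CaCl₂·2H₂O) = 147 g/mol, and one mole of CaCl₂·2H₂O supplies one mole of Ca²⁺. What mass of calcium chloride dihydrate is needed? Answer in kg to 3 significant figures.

74.1 kg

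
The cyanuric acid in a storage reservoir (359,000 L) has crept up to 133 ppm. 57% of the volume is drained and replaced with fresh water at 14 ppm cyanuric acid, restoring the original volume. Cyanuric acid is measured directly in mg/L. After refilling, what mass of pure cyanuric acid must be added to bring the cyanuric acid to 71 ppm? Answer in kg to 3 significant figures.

After draining 57% and refilling: 133 × 0.43 + 14 × 0.57 = 65.17 ppm.
Deficit to target: 71 − 65.17 = 5.83 mg/L.
Mass: 5.83 mg/L × 359,000 L = 2093 g cyanuric acid.

2.09 kg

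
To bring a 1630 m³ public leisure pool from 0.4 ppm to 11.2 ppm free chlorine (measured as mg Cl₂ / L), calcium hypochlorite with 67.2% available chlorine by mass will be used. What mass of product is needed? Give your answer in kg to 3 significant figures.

26.2 kg

Volume: 1630 m³ = 1,630,000 L.
Chlorine deficit: 11.2 − 0.4 = 10.8 ppm = 10.8 mg/L as Cl₂.
Cl₂ equivalent needed: 10.8 mg/L × 1,630,000 L = 17,600,000 mg = 17,600 g.
Product at 67.2% available chlorine: 17,600 / 0.672 = 26,200 g.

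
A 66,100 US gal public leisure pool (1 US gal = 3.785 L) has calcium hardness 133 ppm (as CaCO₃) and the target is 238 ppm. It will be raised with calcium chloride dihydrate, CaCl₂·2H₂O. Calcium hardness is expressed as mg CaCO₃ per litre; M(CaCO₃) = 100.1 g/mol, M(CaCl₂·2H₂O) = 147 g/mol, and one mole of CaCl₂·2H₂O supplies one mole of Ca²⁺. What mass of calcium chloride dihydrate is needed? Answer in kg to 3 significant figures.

Volume: 66,100 US gal × 3.785 L/gal = 250,188 L.
Hardness to add: (238 − 133) = 105 mg/L as CaCO₃ × 250,188 L = 26,270 g as CaCO₃.
Moles of Ca²⁺ (1 mol Ca²⁺ ≡ 1 mol CaCO₃): 26,270 / 100.1 g/mol = 262.4 mol.
Mass of CaCl₂·2H₂O: 262.4 × 147 = 38,580 g.

38.6 kg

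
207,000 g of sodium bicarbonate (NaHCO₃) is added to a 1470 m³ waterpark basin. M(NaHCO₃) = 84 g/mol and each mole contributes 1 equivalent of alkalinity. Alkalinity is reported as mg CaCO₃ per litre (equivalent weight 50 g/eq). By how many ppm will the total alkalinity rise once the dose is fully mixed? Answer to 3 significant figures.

Volume: 1470 m³ = 1,470,000 L.
Moles of NaHCO₃: 207,000 g ÷ 84 g/mol = 2464 mol → 2464 eq of alkalinity.
As CaCO₃: 2464 eq × 50 g/eq = 123,200 g.
Rise: 123,200 g / 1,470,000 L × 1000 = 83.82 mg/L.

83.8 ppm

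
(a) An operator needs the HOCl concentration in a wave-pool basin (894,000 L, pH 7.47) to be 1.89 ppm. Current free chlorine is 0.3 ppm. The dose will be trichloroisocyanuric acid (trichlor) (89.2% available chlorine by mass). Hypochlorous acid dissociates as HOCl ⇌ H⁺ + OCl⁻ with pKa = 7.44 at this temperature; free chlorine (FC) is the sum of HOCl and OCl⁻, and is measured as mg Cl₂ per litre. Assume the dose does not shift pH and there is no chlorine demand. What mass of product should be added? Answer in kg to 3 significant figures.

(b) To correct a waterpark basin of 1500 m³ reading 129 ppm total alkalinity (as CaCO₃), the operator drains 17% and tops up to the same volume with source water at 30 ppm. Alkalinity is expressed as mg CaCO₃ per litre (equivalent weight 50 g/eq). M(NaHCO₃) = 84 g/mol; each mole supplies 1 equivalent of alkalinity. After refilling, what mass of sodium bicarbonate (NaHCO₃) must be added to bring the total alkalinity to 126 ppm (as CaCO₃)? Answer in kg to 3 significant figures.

(a) 3.62 kg; (b) 34.9 kg

(a) [OCl⁻]/[HOCl] = 10^(pH − pKa) = 10^(7.47 − 7.44) = 1.072; fraction as HOCl = 1/(1 + 1.072) = 0.4827.
(a) Free chlorine required for 1.89 ppm HOCl: 1.89 / 0.4827 = 3.915 ppm.
(a) FC to add: 3.915 − 0.3 = 3.615 mg/L as Cl₂.
(a) Cl₂ equivalent: 3.615 mg/L × 894,000 L = 3232 g.
(a) Product at 89.2% available Cl: 3232 / 0.892 = 3623 g.

(b) Volume: 1500 m³ = 1,500,000 L.
(b) After draining 17% and refilling: 129 × 0.83 + 30 × 0.17 = 112.17 ppm.
(b) Deficit to target: 126 − 112.17 = 13.83 mg/L.
(b) As CaCO₃: 13.83 mg/L × 1,500,000 L = 20,750 g; ÷ 50 g/eq ÷ 1 = 414.9 mol NaHCO₃.
(b) Mass: 414.9 × 84 = 34,850 g.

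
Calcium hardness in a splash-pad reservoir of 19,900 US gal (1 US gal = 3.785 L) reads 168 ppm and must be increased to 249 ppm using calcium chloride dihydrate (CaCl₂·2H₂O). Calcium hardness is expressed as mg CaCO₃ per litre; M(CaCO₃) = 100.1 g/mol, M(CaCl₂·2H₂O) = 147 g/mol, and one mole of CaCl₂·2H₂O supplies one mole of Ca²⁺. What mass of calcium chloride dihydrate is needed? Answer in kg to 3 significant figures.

8.96 kg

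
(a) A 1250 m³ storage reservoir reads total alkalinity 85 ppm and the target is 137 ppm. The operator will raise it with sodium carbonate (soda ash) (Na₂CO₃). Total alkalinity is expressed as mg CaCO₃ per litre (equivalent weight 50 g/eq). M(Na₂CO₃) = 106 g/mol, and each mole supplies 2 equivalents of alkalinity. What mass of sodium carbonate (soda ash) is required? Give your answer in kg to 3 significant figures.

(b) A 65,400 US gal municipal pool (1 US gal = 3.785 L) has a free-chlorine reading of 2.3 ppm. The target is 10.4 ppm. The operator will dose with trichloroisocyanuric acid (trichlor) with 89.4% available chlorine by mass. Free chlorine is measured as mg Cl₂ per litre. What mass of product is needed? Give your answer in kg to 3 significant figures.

(a) 68.9 kg; (b) 2.24 kg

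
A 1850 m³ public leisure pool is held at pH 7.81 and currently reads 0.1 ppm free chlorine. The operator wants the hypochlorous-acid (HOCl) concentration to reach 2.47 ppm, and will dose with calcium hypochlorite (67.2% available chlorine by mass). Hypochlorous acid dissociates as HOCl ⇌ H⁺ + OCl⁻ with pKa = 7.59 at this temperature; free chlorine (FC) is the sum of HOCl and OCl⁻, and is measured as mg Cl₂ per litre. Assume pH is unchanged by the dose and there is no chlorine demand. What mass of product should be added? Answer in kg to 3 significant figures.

Volume: 1850 m³ = 1,850,000 L.
[OCl⁻]/[HOCl] = 10^(pH − pKa) = 10^(7.81 − 7.59) = 1.66; fraction as HOCl = 1/(1 + 1.66) = 0.376.
Free chlorine required for 2.47 ppm HOCl: 2.47 / 0.376 = 6.569 ppm.
FC to add: 6.569 − 0.1 = 6.469 mg/L as Cl₂.
Cl₂ equivalent: 6.469 mg/L × 1,850,000 L = 11,970 g.
Product at 67.2% available Cl: 11,970 / 0.672 = 17,810 g.

17.8 kg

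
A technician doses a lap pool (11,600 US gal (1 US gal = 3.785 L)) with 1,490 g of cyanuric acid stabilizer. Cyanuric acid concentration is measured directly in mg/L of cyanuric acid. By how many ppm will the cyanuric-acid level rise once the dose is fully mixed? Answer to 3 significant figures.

33.9 ppm

Volume: 11,600 US gal × 3.785 L/gal = 43,906 L.
Rise: 1,490 g / 43,906 L × 1000 = 33.94 mg/L.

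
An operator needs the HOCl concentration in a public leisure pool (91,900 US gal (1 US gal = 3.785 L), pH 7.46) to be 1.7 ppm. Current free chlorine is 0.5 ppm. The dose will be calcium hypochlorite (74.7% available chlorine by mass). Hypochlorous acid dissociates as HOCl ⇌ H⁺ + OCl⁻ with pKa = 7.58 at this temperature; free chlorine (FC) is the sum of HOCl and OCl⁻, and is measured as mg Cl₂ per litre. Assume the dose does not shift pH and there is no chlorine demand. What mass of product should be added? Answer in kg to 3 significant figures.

1.16 kg

Volume: 91,900 US gal × 3.785 L/gal = 347,842 L.
[OCl⁻]/[HOCl] = 10^(pH − pKa) = 10^(7.46 − 7.58) = 0.7586; fraction as HOCl = 1/(1 + 0.7586) = 0.5686.
Free chlorine required for 1.7 ppm HOCl: 1.7 / 0.5686 = 2.99 ppm.
FC to add: 2.99 − 0.5 = 2.49 mg/L as Cl₂.
Cl₂ equivalent: 2.49 mg/L × 347,842 L = 866 g.
Product at 74.7% available Cl: 866 / 0.747 = 1159 g.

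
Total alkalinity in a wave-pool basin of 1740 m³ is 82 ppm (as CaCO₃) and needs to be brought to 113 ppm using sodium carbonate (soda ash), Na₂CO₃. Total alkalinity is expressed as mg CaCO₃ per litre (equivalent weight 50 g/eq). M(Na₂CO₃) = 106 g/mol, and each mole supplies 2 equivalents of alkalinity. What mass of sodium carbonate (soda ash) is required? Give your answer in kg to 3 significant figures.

57.2 kg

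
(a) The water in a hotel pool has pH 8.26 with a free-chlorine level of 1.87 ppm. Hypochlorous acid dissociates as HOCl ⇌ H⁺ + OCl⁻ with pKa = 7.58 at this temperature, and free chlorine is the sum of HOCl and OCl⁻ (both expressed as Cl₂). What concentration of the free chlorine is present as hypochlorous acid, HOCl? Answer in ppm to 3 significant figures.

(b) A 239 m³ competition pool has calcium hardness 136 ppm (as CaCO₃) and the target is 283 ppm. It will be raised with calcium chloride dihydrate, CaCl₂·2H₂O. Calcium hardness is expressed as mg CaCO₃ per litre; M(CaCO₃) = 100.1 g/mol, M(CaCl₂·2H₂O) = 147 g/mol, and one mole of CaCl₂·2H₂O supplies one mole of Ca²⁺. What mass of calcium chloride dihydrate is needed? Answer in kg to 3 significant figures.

(a) 0.323 ppm; (b) 51.6 kg

(a) [OCl⁻]/[HOCl] = 10^(pH − pKa) = 10^(8.26 − 7.58) = 10^0.68 = 4.786.
(a) Fraction as HOCl = 1 / (1 + 4.786) = 0.1728.
(a) HOCl = 0.1728 × 1.87 ppm = 0.3232 ppm.

(b) Volume: 239 m³ = 239,000 L.
(b) Hardness to add: (283 − 136) = 147 mg/L as CaCO₃ × 239,000 L = 35,130 g as CaCO₃.
(b) Moles of Ca²⁺ (1 mol Ca²⁺ ≡ 1 mol CaCO₃): 35,130 / 100.1 g/mol = 351 mol.
(b) Mass of CaCl₂·2H₂O: 351 × 147 = 51,590 g.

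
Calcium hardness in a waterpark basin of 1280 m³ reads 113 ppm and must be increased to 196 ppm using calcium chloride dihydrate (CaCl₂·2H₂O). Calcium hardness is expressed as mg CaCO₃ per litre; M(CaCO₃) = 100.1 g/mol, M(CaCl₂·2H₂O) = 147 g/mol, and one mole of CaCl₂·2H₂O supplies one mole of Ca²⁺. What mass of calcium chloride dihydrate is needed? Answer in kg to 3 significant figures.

156 kg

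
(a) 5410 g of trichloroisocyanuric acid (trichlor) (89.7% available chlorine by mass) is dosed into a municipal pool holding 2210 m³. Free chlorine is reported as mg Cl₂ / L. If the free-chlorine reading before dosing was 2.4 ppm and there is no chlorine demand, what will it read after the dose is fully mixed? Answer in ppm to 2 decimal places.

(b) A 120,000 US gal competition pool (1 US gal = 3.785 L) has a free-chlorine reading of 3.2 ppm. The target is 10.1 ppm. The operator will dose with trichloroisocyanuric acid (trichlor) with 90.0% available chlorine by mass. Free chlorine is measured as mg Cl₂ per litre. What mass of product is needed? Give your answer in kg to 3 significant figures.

(a) 4.60 ppm; (b) 3.48 kg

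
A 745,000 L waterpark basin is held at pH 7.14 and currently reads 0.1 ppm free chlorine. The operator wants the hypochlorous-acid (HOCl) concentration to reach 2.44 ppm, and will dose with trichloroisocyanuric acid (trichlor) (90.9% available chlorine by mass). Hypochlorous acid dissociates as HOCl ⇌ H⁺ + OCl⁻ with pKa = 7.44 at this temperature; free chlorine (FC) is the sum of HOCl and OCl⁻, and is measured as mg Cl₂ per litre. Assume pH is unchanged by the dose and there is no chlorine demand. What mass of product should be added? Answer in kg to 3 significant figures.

[OCl⁻]/[HOCl] = 10^(pH − pKa) = 10^(7.14 − 7.44) = 0.5012; fraction as HOCl = 1/(1 + 0.5012) = 0.6661.
Free chlorine required for 2.44 ppm HOCl: 2.44 / 0.6661 = 3.663 ppm.
FC to add: 3.663 − 0.1 = 3.563 mg/L as Cl₂.
Cl₂ equivalent: 3.563 mg/L × 745,000 L = 2654 g.
Product at 90.9% available Cl: 2654 / 0.909 = 2920 g.

2.92 kg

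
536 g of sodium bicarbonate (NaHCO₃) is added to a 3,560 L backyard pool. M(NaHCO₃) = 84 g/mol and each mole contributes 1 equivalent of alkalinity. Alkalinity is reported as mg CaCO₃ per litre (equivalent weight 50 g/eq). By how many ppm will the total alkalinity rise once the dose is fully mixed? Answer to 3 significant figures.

Moles of NaHCO₃: 536 g ÷ 84 g/mol = 6.381 mol → 6.381 eq of alkalinity.
As CaCO₃: 6.381 eq × 50 g/eq = 319 g.
Rise: 319 g / 3,560 L × 1000 = 89.62 mg/L.

89.6 ppm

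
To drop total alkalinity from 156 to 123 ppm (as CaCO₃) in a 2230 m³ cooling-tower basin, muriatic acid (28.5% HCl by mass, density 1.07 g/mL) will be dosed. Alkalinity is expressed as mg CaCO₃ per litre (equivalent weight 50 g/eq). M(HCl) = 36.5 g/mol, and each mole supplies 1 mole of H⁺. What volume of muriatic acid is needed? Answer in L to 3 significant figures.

176 L

Volume: 2230 m³ = 2,230,000 L.
Alkalinity to neutralize: (156 − 123) = 33 mg/L as CaCO₃ × 2,230,000 L = 73,590 g as CaCO₃.
Equivalents of H⁺ required: 73,590 ÷ 50 g/eq = 1472 eq = 1472 mol HCl.
Mass of HCl: 1472 × 36.5 = 53,720 g.
Mass of 28.5% solution: 53,720 / 0.285 = 188,500 g.
Volume: 188,500 g ÷ 1.07 g/mL = 176,200 mL.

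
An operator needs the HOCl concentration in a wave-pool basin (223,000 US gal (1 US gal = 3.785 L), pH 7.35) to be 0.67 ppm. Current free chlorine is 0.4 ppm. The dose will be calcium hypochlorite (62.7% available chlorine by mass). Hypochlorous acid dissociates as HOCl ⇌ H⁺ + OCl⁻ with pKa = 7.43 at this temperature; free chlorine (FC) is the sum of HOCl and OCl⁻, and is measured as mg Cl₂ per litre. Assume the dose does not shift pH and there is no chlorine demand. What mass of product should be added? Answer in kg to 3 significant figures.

1.11 kg

Volume: 223,000 US gal × 3.785 L/gal = 844,055 L.
[OCl⁻]/[HOCl] = 10^(pH − pKa) = 10^(7.35 − 7.43) = 0.8318; fraction as HOCl = 1/(1 + 0.8318) = 0.5459.
Free chlorine required for 0.67 ppm HOCl: 0.67 / 0.5459 = 1.227 ppm.
FC to add: 1.227 − 0.4 = 0.8273 mg/L as Cl₂.
Cl₂ equivalent: 0.8273 mg/L × 844,055 L = 698.3 g.
Product at 62.7% available Cl: 698.3 / 0.627 = 1114 g.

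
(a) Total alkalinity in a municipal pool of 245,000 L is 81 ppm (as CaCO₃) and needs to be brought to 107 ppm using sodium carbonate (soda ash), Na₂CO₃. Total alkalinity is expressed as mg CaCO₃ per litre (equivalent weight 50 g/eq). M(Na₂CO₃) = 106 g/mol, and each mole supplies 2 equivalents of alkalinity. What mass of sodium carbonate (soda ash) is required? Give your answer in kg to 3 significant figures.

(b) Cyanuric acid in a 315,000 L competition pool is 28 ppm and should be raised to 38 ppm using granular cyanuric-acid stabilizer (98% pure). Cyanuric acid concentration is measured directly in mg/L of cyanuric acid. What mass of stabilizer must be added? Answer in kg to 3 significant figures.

(a) Alkalinity to add: (107 − 81) = 26 mg/L as CaCO₃ × 245,000 L = 6370 g as CaCO₃.
(a) Equivalents: 6370 g ÷ 50 g/eq = 127.4 eq.
(a) Each mole of Na₂CO₃ supplies 2 eq, so 127.4 / 2 = 63.7 mol.
(a) Mass: 63.7 mol × 106 g/mol = 6752 g.

(b) CYA to add: (38 − 28) = 10 mg/L × 315,000 L = 3150 g cyanuric acid.
(b) At 98% purity: 3150 / 0.98 = 3214 g product.

(a) 6.75 kg; (b) 3.21 kg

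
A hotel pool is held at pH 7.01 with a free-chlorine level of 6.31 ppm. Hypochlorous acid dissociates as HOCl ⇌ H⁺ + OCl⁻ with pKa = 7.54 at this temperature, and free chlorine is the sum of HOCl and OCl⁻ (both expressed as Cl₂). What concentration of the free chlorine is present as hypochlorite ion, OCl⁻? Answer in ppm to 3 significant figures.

1.44 ppm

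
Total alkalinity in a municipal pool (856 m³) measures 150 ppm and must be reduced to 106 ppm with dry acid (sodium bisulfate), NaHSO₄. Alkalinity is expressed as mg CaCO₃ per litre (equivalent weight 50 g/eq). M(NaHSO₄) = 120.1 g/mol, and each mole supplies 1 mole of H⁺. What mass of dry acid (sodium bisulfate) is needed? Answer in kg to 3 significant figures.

90.5 kg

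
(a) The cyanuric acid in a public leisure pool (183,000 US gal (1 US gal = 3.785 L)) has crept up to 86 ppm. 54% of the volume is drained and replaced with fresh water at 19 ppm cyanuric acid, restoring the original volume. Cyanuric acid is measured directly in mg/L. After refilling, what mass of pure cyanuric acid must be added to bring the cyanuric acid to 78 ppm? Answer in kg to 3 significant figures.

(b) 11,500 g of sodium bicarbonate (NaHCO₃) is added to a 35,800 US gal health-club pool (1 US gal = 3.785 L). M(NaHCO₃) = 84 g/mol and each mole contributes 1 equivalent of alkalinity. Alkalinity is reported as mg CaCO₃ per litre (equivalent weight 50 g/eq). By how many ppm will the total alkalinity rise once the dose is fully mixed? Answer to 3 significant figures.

(a) 19.5 kg; (b) 50.5 ppm

(a) Volume: 183,000 US gal × 3.785 L/gal = 692,655 L.
(a) After draining 54% and refilling: 86 × 0.46 + 19 × 0.54 = 49.82 ppm.
(a) Deficit to target: 78 − 49.82 = 28.18 mg/L.
(a) Mass: 28.18 mg/L × 692,655 L = 19,520 g cyanuric acid.

(b) Volume: 35,800 US gal × 3.785 L/gal = 135,503 L.
(b) Moles of NaHCO₃: 11,500 g ÷ 84 g/mol = 136.9 mol → 136.9 eq of alkalinity.
(b) As CaCO₃: 136.9 eq × 50 g/eq = 6845 g.
(b) Rise: 6845 g / 135,503 L × 1000 = 50.52 mg/L.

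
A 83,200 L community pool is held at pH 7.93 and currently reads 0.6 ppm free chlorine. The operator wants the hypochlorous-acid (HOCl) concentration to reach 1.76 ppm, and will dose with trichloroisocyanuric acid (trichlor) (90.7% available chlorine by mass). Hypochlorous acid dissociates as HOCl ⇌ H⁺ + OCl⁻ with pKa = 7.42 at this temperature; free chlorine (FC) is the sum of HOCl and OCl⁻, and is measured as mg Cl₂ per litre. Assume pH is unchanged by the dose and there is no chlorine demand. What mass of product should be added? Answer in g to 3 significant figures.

629 g

[OCl⁻]/[HOCl] = 10^(pH − pKa) = 10^(7.93 − 7.42) = 3.236; fraction as HOCl = 1/(1 + 3.236) = 0.2361.
Free chlorine required for 1.76 ppm HOCl: 1.76 / 0.2361 = 7.455 ppm.
FC to add: 7.455 − 0.6 = 6.855 mg/L as Cl₂.
Cl₂ equivalent: 6.855 mg/L × 83,200 L = 570.4 g.
Product at 90.7% available Cl: 570.4 / 0.907 = 628.8 g.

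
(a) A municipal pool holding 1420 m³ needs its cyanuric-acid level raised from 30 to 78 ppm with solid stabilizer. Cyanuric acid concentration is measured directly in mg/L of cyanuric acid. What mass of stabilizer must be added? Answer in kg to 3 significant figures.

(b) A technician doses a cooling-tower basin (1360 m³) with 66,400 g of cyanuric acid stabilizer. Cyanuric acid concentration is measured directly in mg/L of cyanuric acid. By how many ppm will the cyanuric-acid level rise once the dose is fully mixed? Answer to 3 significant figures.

(a) 68.2 kg; (b) 48.8 ppm

(a) Volume: 1420 m³ = 1,420,000 L.
(a) CYA to add: (78 − 30) = 48 mg/L × 1,420,000 L = 68,160 g cyanuric acid.

(b) Volume: 1360 m³ = 1,360,000 L.
(b) Rise: 66,400 g / 1,360,000 L × 1000 = 48.82 mg/L.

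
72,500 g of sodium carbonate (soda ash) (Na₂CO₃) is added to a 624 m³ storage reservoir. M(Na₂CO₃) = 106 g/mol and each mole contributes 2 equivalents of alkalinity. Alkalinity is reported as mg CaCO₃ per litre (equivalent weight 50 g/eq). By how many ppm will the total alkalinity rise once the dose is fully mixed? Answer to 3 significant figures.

Volume: 624 m³ = 624,000 L.
Moles of Na₂CO₃: 72,500 g ÷ 106 g/mol = 684 mol → 1368 eq of alkalinity.
As CaCO₃: 1368 eq × 50 g/eq = 68,400 g.
Rise: 68,400 g / 624,000 L × 1000 = 109.6 mg/L.

110 ppm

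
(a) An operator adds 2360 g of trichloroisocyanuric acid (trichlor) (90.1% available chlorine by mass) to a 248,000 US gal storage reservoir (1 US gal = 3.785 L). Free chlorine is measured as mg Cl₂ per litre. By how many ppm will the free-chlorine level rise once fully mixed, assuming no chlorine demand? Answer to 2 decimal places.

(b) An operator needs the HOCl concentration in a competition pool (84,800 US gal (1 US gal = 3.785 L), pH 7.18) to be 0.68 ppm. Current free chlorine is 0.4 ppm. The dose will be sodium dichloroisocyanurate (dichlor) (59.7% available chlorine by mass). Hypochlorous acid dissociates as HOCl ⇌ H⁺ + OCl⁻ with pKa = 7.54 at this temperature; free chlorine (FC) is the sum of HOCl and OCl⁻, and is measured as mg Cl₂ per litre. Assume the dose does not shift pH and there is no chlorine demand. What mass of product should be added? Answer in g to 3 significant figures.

(a) 2.27 ppm; (b) 310 g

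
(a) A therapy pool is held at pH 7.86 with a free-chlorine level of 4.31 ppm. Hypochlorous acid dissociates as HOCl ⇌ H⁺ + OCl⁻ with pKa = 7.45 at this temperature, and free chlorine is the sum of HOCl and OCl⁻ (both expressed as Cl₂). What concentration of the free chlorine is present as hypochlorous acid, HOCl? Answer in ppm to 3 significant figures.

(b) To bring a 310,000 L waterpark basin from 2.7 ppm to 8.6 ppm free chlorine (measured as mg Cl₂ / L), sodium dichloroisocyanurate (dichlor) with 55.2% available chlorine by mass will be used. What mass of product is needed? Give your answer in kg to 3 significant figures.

(a) 1.21 ppm; (b) 3.31 kg

(a) [OCl⁻]/[HOCl] = 10^(pH − pKa) = 10^(7.86 − 7.45) = 10^0.41 = 2.57.
(a) Fraction as HOCl = 1 / (1 + 2.57) = 0.2801.
(a) HOCl = 0.2801 × 4.31 ppm = 1.207 ppm.

(b) Chlorine deficit: 8.6 − 2.7 = 5.9 ppm = 5.9 mg/L as Cl₂.
(b) Cl₂ equivalent needed: 5.9 mg/L × 310,000 L = 1,829,000 mg = 1829 g.
(b) Product at 55.2% available chlorine: 1829 / 0.552 = 3313 g.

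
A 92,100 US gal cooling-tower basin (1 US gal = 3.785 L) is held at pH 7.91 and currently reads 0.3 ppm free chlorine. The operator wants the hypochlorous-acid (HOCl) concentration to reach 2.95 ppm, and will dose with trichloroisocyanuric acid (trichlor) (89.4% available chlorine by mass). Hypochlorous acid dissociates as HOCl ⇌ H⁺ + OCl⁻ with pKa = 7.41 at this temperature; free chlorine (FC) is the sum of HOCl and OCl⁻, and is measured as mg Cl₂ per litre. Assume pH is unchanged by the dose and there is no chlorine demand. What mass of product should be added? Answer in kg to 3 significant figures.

4.67 kg

Volume: 92,100 US gal × 3.785 L/gal = 348,598 L.
[OCl⁻]/[HOCl] = 10^(pH − pKa) = 10^(7.91 − 7.41) = 3.162; fraction as HOCl = 1/(1 + 3.162) = 0.2403.
Free chlorine required for 2.95 ppm HOCl: 2.95 / 0.2403 = 12.28 ppm.
FC to add: 12.28 − 0.3 = 11.98 mg/L as Cl₂.
Cl₂ equivalent: 11.98 mg/L × 348,598 L = 4176 g.
Product at 89.4% available Cl: 4176 / 0.894 = 4671 g.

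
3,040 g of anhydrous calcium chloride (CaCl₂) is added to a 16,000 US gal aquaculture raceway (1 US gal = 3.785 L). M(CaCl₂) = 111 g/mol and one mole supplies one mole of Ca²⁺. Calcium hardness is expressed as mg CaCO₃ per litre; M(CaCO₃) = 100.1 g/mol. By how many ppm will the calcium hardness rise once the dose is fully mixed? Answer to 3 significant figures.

Volume: 16,000 US gal × 3.785 L/gal = 60,560 L.
Moles of Ca²⁺: 3,040 g ÷ 111 g/mol = 27.39 mol.
As CaCO₃: 27.39 mol × 100.1 g/mol = 2741 g.
Rise: 2741 g / 60,560 L × 1000 = 45.27 mg/L.

45.3 ppm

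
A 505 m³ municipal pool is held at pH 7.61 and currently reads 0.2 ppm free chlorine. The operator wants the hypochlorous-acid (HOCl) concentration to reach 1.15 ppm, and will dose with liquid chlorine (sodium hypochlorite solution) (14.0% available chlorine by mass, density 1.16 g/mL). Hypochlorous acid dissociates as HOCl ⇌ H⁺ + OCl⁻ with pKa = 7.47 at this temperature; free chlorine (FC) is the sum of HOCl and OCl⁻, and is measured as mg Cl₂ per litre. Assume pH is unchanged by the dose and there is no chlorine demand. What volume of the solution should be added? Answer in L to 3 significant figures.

Volume: 505 m³ = 505,000 L.
[OCl⁻]/[HOCl] = 10^(pH − pKa) = 10^(7.61 − 7.47) = 1.38; fraction as HOCl = 1/(1 + 1.38) = 0.4201.
Free chlorine required for 1.15 ppm HOCl: 1.15 / 0.4201 = 2.737 ppm.
FC to add: 2.737 − 0.2 = 2.537 mg/L as Cl₂.
Cl₂ equivalent: 2.537 mg/L × 505,000 L = 1281 g.
Product at 14.0% available Cl: 1281 / 0.14 = 9153 g.
Volume: 9153 g ÷ 1.16 g/mL = 7890 mL.

7.89 L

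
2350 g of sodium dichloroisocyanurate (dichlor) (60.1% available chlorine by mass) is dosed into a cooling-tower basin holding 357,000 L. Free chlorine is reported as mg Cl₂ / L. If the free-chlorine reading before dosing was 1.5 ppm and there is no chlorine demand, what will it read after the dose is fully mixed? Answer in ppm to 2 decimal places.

5.46 ppm

Available chlorine delivered: 2350 g × 0.601 = 1412 g as Cl₂.
Concentration rise: 1412 g / 357,000 L = 3.956 mg/L = 3.96 ppm.
Final FC: 1.5 + 3.96 = 5.46 ppm.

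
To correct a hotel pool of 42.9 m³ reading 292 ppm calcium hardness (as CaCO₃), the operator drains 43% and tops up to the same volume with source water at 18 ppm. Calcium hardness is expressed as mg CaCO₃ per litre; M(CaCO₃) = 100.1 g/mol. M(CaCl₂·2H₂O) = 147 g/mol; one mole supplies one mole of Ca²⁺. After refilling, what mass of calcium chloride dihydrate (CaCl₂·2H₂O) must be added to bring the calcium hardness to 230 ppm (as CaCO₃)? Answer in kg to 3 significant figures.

3.52 kg

Volume: 42.9 m³ = 42,900 L.
After draining 43% and refilling: 292 × 0.57 + 18 × 0.43 = 174.18 ppm.
Deficit to target: 230 − 174.18 = 55.82 mg/L.
As CaCO₃: 55.82 mg/L × 42,900 L = 2395 g; ÷ 100.1 = 23.92 mol Ca²⁺.
Mass: 23.92 × 147 = 3517 g.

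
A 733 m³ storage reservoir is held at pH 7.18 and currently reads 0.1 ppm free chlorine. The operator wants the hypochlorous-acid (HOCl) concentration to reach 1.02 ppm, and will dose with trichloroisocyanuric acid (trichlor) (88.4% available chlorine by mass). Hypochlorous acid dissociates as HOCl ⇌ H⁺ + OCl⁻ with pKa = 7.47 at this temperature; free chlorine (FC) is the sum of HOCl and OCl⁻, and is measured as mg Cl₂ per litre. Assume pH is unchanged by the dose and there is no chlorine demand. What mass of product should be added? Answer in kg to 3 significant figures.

1.20 kg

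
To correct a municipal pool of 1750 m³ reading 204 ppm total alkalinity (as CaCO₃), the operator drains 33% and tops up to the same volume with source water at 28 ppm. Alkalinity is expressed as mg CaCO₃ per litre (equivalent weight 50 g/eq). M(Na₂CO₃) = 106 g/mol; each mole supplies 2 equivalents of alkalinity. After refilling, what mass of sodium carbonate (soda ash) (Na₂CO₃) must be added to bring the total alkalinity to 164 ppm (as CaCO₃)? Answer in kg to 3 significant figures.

Volume: 1750 m³ = 1,750,000 L.
After draining 33% and refilling: 204 × 0.67 + 28 × 0.33 = 145.92 ppm.
Deficit to target: 164 − 145.92 = 18.08 mg/L.
As CaCO₃: 18.08 mg/L × 1,750,000 L = 31,640 g; ÷ 50 g/eq ÷ 2 = 316.4 mol Na₂CO₃.
Mass: 316.4 × 106 = 33,540 g.

33.5 kg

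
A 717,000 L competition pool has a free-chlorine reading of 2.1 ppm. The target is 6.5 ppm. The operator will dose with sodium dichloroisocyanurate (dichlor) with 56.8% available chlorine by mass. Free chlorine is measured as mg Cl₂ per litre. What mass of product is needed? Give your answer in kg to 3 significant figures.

5.55 kg

Chlorine deficit: 6.5 − 2.1 = 4.4 ppm = 4.4 mg/L as Cl₂.
Cl₂ equivalent needed: 4.4 mg/L × 717,000 L = 3,155,000 mg = 3155 g.
Product at 56.8% available chlorine: 3155 / 0.568 = 5554 g.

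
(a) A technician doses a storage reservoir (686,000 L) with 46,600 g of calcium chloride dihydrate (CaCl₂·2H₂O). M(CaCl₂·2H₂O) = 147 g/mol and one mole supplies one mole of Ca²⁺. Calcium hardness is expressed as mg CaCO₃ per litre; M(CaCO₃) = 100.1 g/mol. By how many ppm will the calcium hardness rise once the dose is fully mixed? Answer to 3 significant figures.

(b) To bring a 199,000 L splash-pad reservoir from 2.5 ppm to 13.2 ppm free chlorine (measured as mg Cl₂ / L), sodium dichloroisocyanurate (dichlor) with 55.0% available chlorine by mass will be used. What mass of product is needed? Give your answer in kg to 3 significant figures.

(a) 46.3 ppm; (b) 3.87 kg

(a) Moles of Ca²⁺: 46,600 g ÷ 147 g/mol = 317 mol.
(a) As CaCO₃: 317 mol × 100.1 g/mol = 31,730 g.
(a) Rise: 31,730 g / 686,000 L × 1000 = 46.26 mg/L.

(b) Chlorine deficit: 13.2 − 2.5 = 10.7 ppm = 10.7 mg/L as Cl₂.
(b) Cl₂ equivalent needed: 10.7 mg/L × 199,000 L = 2,129,000 mg = 2129 g.
(b) Product at 55.0% available chlorine: 2129 / 0.55 = 3871 g.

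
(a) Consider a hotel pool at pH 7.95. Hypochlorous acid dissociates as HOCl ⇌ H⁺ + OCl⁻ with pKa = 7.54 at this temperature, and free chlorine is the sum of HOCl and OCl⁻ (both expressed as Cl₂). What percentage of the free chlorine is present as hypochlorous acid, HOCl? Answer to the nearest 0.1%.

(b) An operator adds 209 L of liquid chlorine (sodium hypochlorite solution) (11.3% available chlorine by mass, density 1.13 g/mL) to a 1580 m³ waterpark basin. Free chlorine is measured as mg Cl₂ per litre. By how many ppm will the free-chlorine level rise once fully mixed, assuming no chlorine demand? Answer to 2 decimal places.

(a) [OCl⁻]/[HOCl] = 10^(pH − pKa) = 10^(7.95 − 7.54) = 10^0.41 = 2.57.
(a) Fraction as HOCl = 1 / (1 + 2.57) = 0.2801.

(b) Volume: 1580 m³ = 1,580,000 L.
(b) Mass of solution: 209 L × 1000 mL/L × 1.13 g/mL = 236,200 g.
(b) Available chlorine delivered: 236,200 g × 0.113 = 26,690 g as Cl₂.
(b) Concentration rise: 26,690 g / 1,580,000 L = 16.89 mg/L = 16.89 ppm.

(a) 28.0%; (b) 16.89 ppm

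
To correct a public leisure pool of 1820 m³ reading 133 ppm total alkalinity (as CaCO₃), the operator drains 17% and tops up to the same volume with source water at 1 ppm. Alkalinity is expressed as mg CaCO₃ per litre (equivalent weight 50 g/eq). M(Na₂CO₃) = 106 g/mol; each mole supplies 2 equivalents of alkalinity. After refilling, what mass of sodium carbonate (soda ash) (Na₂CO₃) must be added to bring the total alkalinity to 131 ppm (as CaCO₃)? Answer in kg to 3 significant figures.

39.4 kg

Volume: 1820 m³ = 1,820,000 L.
After draining 17% and refilling: 133 × 0.83 + 1 × 0.17 = 110.56 ppm.
Deficit to target: 131 − 110.56 = 20.44 mg/L.
As CaCO₃: 20.44 mg/L × 1,820,000 L = 37,200 g; ÷ 50 g/eq ÷ 2 = 372 mol Na₂CO₃.
Mass: 372 × 106 = 39,430 g.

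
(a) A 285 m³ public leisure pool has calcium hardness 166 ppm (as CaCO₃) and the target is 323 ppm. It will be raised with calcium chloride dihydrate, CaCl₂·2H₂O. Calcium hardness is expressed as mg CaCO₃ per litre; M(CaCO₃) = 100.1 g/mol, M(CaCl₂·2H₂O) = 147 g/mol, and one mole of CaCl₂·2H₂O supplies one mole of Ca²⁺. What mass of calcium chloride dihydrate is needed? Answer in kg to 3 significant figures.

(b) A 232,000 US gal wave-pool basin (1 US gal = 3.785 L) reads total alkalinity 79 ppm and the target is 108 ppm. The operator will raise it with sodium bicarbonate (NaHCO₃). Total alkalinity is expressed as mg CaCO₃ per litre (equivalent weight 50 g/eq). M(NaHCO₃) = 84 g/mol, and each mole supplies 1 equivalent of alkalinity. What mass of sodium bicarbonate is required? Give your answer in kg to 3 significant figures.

(a) 65.7 kg; (b) 42.8 kg

(a) Volume: 285 m³ = 285,000 L.
(a) Hardness to add: (323 − 166) = 157 mg/L as CaCO₃ × 285,000 L = 44,740 g as CaCO₃.
(a) Moles of Ca²⁺ (1 mol Ca²⁺ ≡ 1 mol CaCO₃): 44,740 / 100.1 g/mol = 447 mol.
(a) Mass of CaCl₂·2H₂O: 447 × 147 = 65,710 g.

(b) Volume: 232,000 US gal × 3.785 L/gal = 878,120 L.
(b) Alkalinity to add: (108 − 79) = 29 mg/L as CaCO₃ × 878,120 L = 25,470 g as CaCO₃.
(b) Equivalents: 25,470 g ÷ 50 g/eq = 509.3 eq.
(b) NaHCO₃ supplies 1 eq per mole → 509.3 mol.
(b) Mass: 509.3 mol × 84 g/mol = 42,780 g.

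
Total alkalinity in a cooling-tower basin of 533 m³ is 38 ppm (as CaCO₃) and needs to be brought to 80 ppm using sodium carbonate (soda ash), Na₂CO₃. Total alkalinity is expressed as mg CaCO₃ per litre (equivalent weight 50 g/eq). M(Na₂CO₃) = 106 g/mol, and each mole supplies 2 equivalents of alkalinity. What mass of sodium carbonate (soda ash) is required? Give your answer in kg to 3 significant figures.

23.7 kg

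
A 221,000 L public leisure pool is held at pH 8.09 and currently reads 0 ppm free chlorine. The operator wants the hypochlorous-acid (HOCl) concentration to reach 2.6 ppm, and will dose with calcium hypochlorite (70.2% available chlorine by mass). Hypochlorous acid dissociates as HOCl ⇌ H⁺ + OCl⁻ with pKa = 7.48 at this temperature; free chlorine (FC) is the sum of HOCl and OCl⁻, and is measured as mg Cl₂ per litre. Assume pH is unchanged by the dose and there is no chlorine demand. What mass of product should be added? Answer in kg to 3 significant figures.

[OCl⁻]/[HOCl] = 10^(pH − pKa) = 10^(8.09 − 7.48) = 4.074; fraction as HOCl = 1/(1 + 4.074) = 0.1971.
Free chlorine required for 2.6 ppm HOCl: 2.6 / 0.1971 = 13.19 ppm.
FC to add: 13.19 − 0 = 13.19 mg/L as Cl₂.
Cl₂ equivalent: 13.19 mg/L × 221,000 L = 2915 g.
Product at 70.2% available Cl: 2915 / 0.702 = 4153 g.

4.15 kg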